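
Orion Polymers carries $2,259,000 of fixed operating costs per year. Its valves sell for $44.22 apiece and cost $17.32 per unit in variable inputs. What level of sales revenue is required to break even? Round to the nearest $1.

$3,713,494

Contribution margin per unit = $44.22 − $17.32 = $26.90, a CM ratio of $26.90 ÷ $44.22 = 0.6083.
Break-even revenue = fixed costs × price ÷ CM = $2,259,000 × $44.22 ÷ $26.90 = $3,713,494.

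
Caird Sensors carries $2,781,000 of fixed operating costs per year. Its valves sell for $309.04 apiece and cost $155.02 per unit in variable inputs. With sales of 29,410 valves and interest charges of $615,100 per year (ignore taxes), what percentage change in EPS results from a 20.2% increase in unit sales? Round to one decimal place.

At 29,410 units, contribution = 29,410 × $154.02 = $4,529,728.20.
Operating income = contribution − fixed costs = $4,529,728.20 − $2,781,000 = $1,748,728.20.
Interest = $615,100.00, so EBIT − I = $1,133,628.20.
DCL = total CM / (EBIT − I) = $4,529,728.20 / $1,133,628.20 = 3.9958.
%ΔEPS = DCL × %ΔSales = 3.9958 × +20.2% = +80.7%.

+80.7%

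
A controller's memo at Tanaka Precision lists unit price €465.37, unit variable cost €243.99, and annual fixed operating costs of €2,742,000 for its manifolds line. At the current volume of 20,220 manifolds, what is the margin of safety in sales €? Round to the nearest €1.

Contribution margin per unit = €465.37 − €243.99 = €221.38. Break-even units = €2,742,000 ÷ €221.38 = 12,385.94; break-even revenue = 12,385.94 × €465.37 = €5,764,046.16.
Actual sales revenue = 20,220 × €465.37 = €9,409,781.40.
Margin of safety = €9,409,781.40 − €5,764,046.16 = €3,645,735.

€3,645,735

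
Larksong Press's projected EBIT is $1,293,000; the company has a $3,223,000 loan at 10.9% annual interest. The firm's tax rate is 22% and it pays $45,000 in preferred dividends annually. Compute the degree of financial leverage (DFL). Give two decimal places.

Interest = $351,307.00.
Preferred dividends grossed up pre-tax: $45,000 / (1 − 0.22) = $57,692.31.
DFL = EBIT ÷ [EBIT − I − D_p/(1−t)] = $1,293,000 ÷ [$1,293,000 − $351,307.00 − $57,692.31] = $1,293,000 ÷ $884,000.69 = 1.4627.

1.46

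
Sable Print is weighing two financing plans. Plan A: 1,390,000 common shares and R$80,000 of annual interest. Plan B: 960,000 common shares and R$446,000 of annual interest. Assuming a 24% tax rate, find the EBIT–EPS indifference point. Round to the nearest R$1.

R$1,263,116

Set EPS_A = EPS_B: (EBIT − R$80,000)(1 − 0.24) ÷ 1,390,000 = (EBIT − R$446,000)(1 − 0.24) ÷ 960,000.
Cancelling (1 − t) and cross-multiplying: 960,000·(EBIT − 80,000) = 1,390,000·(EBIT − 446,000).
EBIT × (1,390,000 − 960,000) = 446,000 × 1,390,000 − 80,000 × 960,000 = 543,140,000,000, so EBIT = 543,140,000,000 ÷ 430,000 = 1,263,116.28.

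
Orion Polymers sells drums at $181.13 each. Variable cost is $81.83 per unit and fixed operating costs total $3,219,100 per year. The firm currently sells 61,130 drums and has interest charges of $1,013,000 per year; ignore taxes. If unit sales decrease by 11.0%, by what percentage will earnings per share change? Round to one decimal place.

Total contribution margin = 61,130 × $99.30 = $6,070,209.00.
EBIT = $6,070,209.00 − $3,219,100 = $2,851,109.00.
After interest of $1,013,000.00, pre-tax earnings = $1,838,109.00.
DCL = total CM / (EBIT − I) = $6,070,209.00 / $1,838,109.00 = 3.3024.
%ΔEPS = DCL × %ΔSales = 3.3024 × -11.0% = -36.3%.

-36.3%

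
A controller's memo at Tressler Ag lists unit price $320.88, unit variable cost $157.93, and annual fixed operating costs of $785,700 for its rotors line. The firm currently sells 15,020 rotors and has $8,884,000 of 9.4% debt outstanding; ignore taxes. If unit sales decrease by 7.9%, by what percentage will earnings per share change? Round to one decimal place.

-23.4%

At 15,020 units, contribution = 15,020 × $162.95 = $2,447,509.00.
EBIT = $2,447,509.00 − $785,700 = $1,661,809.00.
Interest = $835,096.00, so EBIT − I = $826,713.00.
DCL = total CM / (EBIT − I) = $2,447,509.00 / $826,713.00 = 2.9605.
%ΔEPS = DCL × %ΔSales = 2.9605 × -7.9% = -23.4%.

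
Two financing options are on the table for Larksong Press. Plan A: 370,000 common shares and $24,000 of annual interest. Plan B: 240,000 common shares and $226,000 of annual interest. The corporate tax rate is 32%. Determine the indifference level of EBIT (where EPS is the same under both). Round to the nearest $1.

$598,923

At indifference, (EBIT − 24,000)(1 − t)/370,000 = (EBIT − 226,000)(1 − t)/240,000.
Cancelling (1 − t) and cross-multiplying: 240,000·(EBIT − 24,000) = 370,000·(EBIT − 226,000).
EBIT × (370,000 − 240,000) = 226,000 × 370,000 − 24,000 × 240,000 = 77,860,000,000, so EBIT = 77,860,000,000 ÷ 130,000 = 598,923.08.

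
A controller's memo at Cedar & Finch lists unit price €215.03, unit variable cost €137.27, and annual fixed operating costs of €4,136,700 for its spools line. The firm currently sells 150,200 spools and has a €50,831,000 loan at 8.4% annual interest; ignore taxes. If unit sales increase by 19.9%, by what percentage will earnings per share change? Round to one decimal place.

+71.0%

Contribution at this volume is 150,200 × €77.76 = €11,679,552.00.
Subtracting fixed costs: EBIT = €11,679,552.00 − €4,136,700 = €7,542,852.00.
Interest = €4,269,804.00, so EBIT − I = €3,273,048.00.
DCL = total CM / (EBIT − I) = €11,679,552.00 / €3,273,048.00 = 3.5684.
EPS therefore changes by 3.5684 × (+19.9%) = +71.0%.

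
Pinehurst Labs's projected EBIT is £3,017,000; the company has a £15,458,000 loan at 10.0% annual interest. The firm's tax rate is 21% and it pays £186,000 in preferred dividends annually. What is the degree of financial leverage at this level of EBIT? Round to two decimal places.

Interest = £1,545,800.00.
Pre-tax preferred-dividend burden = £186,000 ÷ (1 − 0.21) = £235,443.04.
DFL = EBIT ÷ [EBIT − I − D_p/(1−t)] = £3,017,000 ÷ [£3,017,000 − £1,545,800.00 − £235,443.04] = £3,017,000 ÷ £1,235,756.96 = 2.4414.

2.44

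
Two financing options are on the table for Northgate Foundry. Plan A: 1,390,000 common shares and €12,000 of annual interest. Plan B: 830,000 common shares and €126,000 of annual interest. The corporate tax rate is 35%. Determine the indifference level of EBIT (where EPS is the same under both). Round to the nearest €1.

€294,964

At indifference, (EBIT − 12,000)(1 − t)/1,390,000 = (EBIT − 126,000)(1 − t)/830,000.
The (1 − t) factor cancels: (EBIT − 12,000) × 830,000 = (EBIT − 126,000) × 1,390,000.
Solving, EBIT = (126,000·1,390,000 − 12,000·830,000) / (1,390,000 − 830,000) = 165,180,000,000 / 560,000 = 294,964.29.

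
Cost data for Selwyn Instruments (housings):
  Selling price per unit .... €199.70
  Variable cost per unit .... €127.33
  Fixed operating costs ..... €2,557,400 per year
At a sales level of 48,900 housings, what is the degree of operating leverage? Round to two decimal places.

3.61

Contribution at this volume is 48,900 × €72.37 = €3,538,893.00.
Operating income = contribution − fixed costs = €3,538,893.00 − €2,557,400 = €981,493.00.
Degree of operating leverage = €3,538,893.00 / €981,493.00 = 3.6056.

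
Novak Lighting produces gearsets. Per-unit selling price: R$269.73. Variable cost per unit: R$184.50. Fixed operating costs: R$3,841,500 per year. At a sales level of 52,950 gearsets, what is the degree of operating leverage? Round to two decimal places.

6.72

At 52,950 units, contribution = 52,950 × R$85.23 = R$4,512,928.50.
Subtracting fixed costs: EBIT = R$4,512,928.50 − R$3,841,500 = R$671,428.50.
So DOL = total CM / EBIT = R$4,512,928.50 / R$671,428.50 = 6.7214.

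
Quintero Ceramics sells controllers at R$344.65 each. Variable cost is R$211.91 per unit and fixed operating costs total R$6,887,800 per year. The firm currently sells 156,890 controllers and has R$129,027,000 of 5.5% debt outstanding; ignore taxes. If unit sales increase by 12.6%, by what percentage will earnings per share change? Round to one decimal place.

+38.4%

Total contribution margin = 156,890 × R$132.74 = R$20,825,578.60.
Operating income = contribution − fixed costs = R$20,825,578.60 − R$6,887,800 = R$13,937,778.60.
Interest = R$7,096,485.00, so EBIT − I = R$6,841,293.60.
DCL = total CM / (EBIT − I) = R$20,825,578.60 / R$6,841,293.60 = 3.0441.
%ΔEPS = DCL × %ΔSales = 3.0441 × +12.6% = +38.4%.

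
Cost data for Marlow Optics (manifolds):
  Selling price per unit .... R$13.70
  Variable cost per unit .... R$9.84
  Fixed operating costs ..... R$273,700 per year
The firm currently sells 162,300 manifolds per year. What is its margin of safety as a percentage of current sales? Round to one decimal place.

56.3%

Unit CM = price − variable cost = R$13.70 − R$9.84 = R$3.86. Break-even units = R$273,700 ÷ R$3.86 = 70,906.74; break-even revenue = 70,906.74 × R$13.70 = R$971,422.28.
Actual sales revenue = 162,300 × R$13.70 = R$2,223,510.00.
Margin of safety = (R$2,223,510.00 − R$971,422.28) ÷ R$2,223,510.00 = 56.3%.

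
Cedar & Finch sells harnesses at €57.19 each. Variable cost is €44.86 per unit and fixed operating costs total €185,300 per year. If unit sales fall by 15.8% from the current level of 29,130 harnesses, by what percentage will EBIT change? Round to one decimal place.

Contribution at this volume is 29,130 × €12.33 = €359,172.90.
EBIT = €359,172.90 − €185,300 = €173,872.90.
Degree of operating leverage = €359,172.90 / €173,872.90 = 2.0657.
So EBIT moves 2.0657 × (-15.8%) = -32.6%.

-32.6%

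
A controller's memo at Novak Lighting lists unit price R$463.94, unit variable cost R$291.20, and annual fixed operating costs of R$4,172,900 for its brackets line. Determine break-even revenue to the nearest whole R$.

CM per unit = R$463.94 − R$291.20 = R$172.74; CM ratio = R$172.74 / R$463.94 = 0.3723.
Break-even sales = FC ÷ CM ratio = R$4,172,900 × R$463.94 / R$172.74 = R$11,207,452.

R$11,207,452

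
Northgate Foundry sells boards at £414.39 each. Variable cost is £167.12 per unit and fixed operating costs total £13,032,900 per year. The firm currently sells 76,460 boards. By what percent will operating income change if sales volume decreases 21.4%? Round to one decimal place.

Total contribution margin = 76,460 × £247.27 = £18,906,264.20.
Subtracting fixed costs: EBIT = £18,906,264.20 − £13,032,900 = £5,873,364.20.
DOL = contribution ÷ EBIT = £18,906,264.20 ÷ £5,873,364.20 = 3.2190.
Operating income changes by 3.2190 × -21.4% = -68.9%.

-68.9%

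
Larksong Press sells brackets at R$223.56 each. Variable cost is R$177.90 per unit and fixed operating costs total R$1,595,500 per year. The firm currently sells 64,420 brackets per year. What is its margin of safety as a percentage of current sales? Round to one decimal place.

45.8%

Each unit contributes R$223.56 − R$177.90 = R$45.66. Break-even units = R$1,595,500 ÷ R$45.66 = 34,943.06; break-even revenue = 34,943.06 × R$223.56 = R$7,811,869.91.
Actual sales revenue = 64,420 × R$223.56 = R$14,401,735.20.
Margin of safety = (R$14,401,735.20 − R$7,811,869.91) ÷ R$14,401,735.20 = 45.8%.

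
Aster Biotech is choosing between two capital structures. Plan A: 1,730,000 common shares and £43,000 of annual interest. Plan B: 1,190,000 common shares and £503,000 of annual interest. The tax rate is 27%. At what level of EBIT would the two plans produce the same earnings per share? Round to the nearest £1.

£1,516,704

Set EPS_A = EPS_B: (EBIT − £43,000)(1 − 0.27) ÷ 1,730,000 = (EBIT − £503,000)(1 − 0.27) ÷ 1,190,000.
The (1 − t) factor cancels: (EBIT − 43,000) × 1,190,000 = (EBIT − 503,000) × 1,730,000.
Solving, EBIT = (503,000·1,730,000 − 43,000·1,190,000) / (1,730,000 − 1,190,000) = 819,020,000,000 / 540,000 = 1,516,703.70.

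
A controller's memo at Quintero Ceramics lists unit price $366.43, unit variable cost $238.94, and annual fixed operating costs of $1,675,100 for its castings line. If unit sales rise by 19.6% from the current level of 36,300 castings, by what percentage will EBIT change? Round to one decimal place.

Contribution at this volume is 36,300 × $127.49 = $4,627,887.00.
EBIT = $4,627,887.00 − $1,675,100 = $2,952,787.00.
Degree of operating leverage = $4,627,887.00 / $2,952,787.00 = 1.5673.
%ΔEBIT = DOL × %ΔSales = 1.5673 × +19.6% = +30.7%.

+30.7%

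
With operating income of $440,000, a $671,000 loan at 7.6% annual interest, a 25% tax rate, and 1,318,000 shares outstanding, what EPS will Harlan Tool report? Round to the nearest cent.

Pre-tax income = $440,000 − $50,996.00 = $389,004.00.
After tax at 25%: net income = $389,004.00 × 0.75 = $291,753.00.
EPS = $291,753.00 ÷ 1,318,000 = $0.22.

$0.22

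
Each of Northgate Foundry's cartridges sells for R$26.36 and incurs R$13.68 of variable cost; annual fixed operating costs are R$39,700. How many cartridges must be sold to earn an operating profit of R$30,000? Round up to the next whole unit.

5,497 cartridges

Contribution margin per unit = R$26.36 − R$13.68 = R$12.68.
Units = (FC + target) / CM = (R$39,700 + R$30,000) / R$12.68 = 5,496.85, so 5,497 cartridges.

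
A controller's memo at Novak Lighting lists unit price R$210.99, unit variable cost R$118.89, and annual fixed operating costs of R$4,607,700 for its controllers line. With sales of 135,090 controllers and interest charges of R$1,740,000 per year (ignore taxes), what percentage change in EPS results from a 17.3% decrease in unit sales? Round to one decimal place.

-35.3%

Total contribution margin = 135,090 × R$92.10 = R$12,441,789.00.
Operating income = contribution − fixed costs = R$12,441,789.00 − R$4,607,700 = R$7,834,089.00.
After interest of R$1,740,000.00, pre-tax earnings = R$6,094,089.00.
DCL = total CM / (EBIT − I) = R$12,441,789.00 / R$6,094,089.00 = 2.0416.
%ΔEPS = DCL × %ΔSales = 2.0416 × -17.3% = -35.3%.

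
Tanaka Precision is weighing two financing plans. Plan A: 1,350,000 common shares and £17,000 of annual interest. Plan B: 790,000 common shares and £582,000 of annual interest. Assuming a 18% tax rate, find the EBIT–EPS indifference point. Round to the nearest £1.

Set EPS_A = EPS_B: (EBIT − £17,000)(1 − 0.18) ÷ 1,350,000 = (EBIT − £582,000)(1 − 0.18) ÷ 790,000.
Cancelling (1 − t) and cross-multiplying: 790,000·(EBIT − 17,000) = 1,350,000·(EBIT − 582,000).
Solving, EBIT = (582,000·1,350,000 − 17,000·790,000) / (1,350,000 − 790,000) = 772,270,000,000 / 560,000 = 1,379,053.57.

£1,379,054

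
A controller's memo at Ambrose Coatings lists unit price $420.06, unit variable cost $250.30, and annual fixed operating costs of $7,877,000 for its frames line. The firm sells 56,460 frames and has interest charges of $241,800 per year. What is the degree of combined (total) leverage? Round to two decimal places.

6.54

At 56,460 units, contribution = 56,460 × $169.76 = $9,584,649.60.
Operating income = contribution − fixed costs = $9,584,649.60 − $7,877,000 = $1,707,649.60. Interest = $241,800.00, so EBIT − I = $1,465,849.60.
Degree of total leverage = total CM / (EBIT − interest) = $9,584,649.60 / $1,465,849.60 = 6.5386.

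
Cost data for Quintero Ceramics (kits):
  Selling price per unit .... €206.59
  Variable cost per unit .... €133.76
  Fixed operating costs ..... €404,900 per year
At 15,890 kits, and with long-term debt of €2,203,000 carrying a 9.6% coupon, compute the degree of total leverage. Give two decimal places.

2.14

At 15,890 units, contribution = 15,890 × €72.83 = €1,157,268.70.
Subtracting fixed costs: EBIT = €1,157,268.70 − €404,900 = €752,368.70. Interest = €211,488.00, so EBIT − I = €540,880.70.
DCL = contribution ÷ (EBIT − I) = €1,157,268.70 ÷ €540,880.70 = 2.1396.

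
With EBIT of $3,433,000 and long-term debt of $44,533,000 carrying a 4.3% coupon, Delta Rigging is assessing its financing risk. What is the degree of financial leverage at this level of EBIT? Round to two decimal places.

2.26

Annual interest charges come to $1,914,919.00.
Degree of financial leverage = EBIT / (EBIT − interest) = $3,433,000 / $1,518,081.00 = 2.2614.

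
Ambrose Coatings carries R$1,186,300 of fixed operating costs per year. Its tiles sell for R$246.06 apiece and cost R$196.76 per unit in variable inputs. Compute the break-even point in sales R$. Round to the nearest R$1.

R$5,920,912

CM per unit = R$246.06 − R$196.76 = R$49.30; CM ratio = R$49.30 / R$246.06 = 0.2004.
Break-even sales = FC ÷ CM ratio = R$1,186,300 × R$246.06 / R$49.30 = R$5,920,912.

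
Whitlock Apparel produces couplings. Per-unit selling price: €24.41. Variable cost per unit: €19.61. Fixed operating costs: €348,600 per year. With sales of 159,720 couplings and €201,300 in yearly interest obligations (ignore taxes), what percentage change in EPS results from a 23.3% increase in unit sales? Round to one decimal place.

+82.4%

At 159,720 units, contribution = 159,720 × €4.80 = €766,656.00.
EBIT = €766,656.00 − €348,600 = €418,056.00.
After interest of €201,300.00, pre-tax earnings = €216,756.00.
Degree of combined leverage = contribution ÷ (EBIT − I) = €766,656.00 ÷ €216,756.00 = 3.5370.
%ΔEPS = DCL × %ΔSales = 3.5370 × +23.3% = +82.4%.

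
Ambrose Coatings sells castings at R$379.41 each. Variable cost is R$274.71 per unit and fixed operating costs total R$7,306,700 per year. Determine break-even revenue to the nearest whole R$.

R$26,477,890

CM per unit = R$379.41 − R$274.71 = R$104.70; CM ratio = R$104.70 / R$379.41 = 0.2760.
Break-even revenue = fixed costs × price ÷ CM = R$7,306,700 × R$379.41 ÷ R$104.70 = R$26,477,890.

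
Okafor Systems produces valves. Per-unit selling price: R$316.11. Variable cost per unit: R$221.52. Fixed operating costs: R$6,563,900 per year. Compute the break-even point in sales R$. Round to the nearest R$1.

R$21,935,875

Contribution margin per unit = R$316.11 − R$221.52 = R$94.59, a CM ratio of R$94.59 ÷ R$316.11 = 0.2992.
Break-even sales = FC ÷ CM ratio = R$6,563,900 × R$316.11 / R$94.59 = R$21,935,875.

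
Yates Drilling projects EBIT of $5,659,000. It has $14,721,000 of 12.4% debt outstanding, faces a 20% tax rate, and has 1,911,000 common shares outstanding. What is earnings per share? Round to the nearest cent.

$1.60

Interest = $1,825,404.00, so EBT = $5,659,000 − $1,825,404.00 = $3,833,596.00.
After tax at 20%: net income = $3,833,596.00 × 0.80 = $3,066,876.80.
EPS = $3,066,876.80 ÷ 1,911,000 = $1.60.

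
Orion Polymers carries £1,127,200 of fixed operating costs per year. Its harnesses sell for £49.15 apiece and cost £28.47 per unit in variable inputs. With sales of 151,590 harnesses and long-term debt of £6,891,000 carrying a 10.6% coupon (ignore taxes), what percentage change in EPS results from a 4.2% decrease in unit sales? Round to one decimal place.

-10.3%

Contribution at this volume is 151,590 × £20.68 = £3,134,881.20.
Operating income = contribution − fixed costs = £3,134,881.20 − £1,127,200 = £2,007,681.20.
After interest of £730,446.00, pre-tax earnings = £1,277,235.20.
DCL = total CM / (EBIT − I) = £3,134,881.20 / £1,277,235.20 = 2.4544.
EPS therefore changes by 2.4544 × (-4.2%) = -10.3%.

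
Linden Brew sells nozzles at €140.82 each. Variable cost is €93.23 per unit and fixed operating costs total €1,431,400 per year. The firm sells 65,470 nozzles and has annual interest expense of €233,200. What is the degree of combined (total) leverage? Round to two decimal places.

Contribution at this volume is 65,470 × €47.59 = €3,115,717.30.
Subtracting fixed costs: EBIT = €3,115,717.30 − €1,431,400 = €1,684,317.30. Interest = €233,200.00, so EBIT − I = €1,451,117.30.
Degree of total leverage = total CM / (EBIT − interest) = €3,115,717.30 / €1,451,117.30 = 2.1471.

2.15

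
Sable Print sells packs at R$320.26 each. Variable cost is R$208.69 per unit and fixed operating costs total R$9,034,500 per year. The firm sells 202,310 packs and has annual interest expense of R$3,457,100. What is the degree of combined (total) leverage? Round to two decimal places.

2.24

Contribution at this volume is 202,310 × R$111.57 = R$22,571,726.70.
Subtracting fixed costs: EBIT = R$22,571,726.70 − R$9,034,500 = R$13,537,226.70. Interest = R$3,457,100.00, so EBIT − I = R$10,080,126.70.
Degree of total leverage = total CM / (EBIT − interest) = R$22,571,726.70 / R$10,080,126.70 = 2.2392.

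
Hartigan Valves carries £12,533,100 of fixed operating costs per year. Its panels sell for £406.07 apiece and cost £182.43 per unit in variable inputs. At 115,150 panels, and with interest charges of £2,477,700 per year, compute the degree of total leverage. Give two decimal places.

2.40

Contribution at this volume is 115,150 × £223.64 = £25,752,146.00.
Operating income = contribution − fixed costs = £25,752,146.00 − £12,533,100 = £13,219,046.00. Interest = £2,477,700.00.
DOL = £25,752,146.00 ÷ £13,219,046.00 = 1.9481; DFL = £13,219,046.00 ÷ £10,741,346.00 = 1.2307.
DCL = DOL × DFL = 1.9481 × 1.2307 = 2.3975.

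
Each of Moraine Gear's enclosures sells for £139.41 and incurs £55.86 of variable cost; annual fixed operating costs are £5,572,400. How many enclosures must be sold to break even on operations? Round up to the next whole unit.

Each unit contributes £139.41 − £55.86 = £83.55.
Units to break even: £5,572,400 ÷ £83.55 = 66,695.39, rounded up to 66,696.

66,696 enclosures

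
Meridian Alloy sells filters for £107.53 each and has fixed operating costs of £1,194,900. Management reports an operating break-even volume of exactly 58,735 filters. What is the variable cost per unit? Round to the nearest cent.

£87.19

At break-even, FC = Q × (P − VC), so P − VC = £1,194,900 ÷ 58,735 = £20.3439.
Variable cost per unit = £107.53 − £20.3439 = £87.19.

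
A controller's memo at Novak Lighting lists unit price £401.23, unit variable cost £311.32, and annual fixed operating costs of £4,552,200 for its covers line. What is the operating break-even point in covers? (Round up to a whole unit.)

Each unit contributes £401.23 − £311.32 = £89.91.
Units to break even: £4,552,200 ÷ £89.91 = 50,630.63, rounded up to 50,631.

50,631 covers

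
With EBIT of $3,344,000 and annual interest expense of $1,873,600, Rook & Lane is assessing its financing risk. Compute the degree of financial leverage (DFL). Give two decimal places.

2.27

Annual interest charges come to $1,873,600.00.
Degree of financial leverage = EBIT / (EBIT − interest) = $3,344,000 / $1,470,400.00 = 2.2742.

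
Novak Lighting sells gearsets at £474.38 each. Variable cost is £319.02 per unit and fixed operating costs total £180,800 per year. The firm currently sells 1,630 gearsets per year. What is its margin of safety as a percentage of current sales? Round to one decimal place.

Each unit contributes £474.38 − £319.02 = £155.36. Break-even units = £180,800 ÷ £155.36 = 1,163.75; break-even revenue = 1,163.75 × £474.38 = £552,059.11.
Current sales = 1,630 × £474.38 = £773,239.40.
Margin of safety = (£773,239.40 − £552,059.11) ÷ £773,239.40 = 28.6%.

28.6%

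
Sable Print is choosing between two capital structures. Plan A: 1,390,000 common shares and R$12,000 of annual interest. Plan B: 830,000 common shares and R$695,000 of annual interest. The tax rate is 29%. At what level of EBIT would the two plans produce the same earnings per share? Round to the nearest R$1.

Set EPS_A = EPS_B: (EBIT − R$12,000)(1 − 0.29) ÷ 1,390,000 = (EBIT − R$695,000)(1 − 0.29) ÷ 830,000.
Cancelling (1 − t) and cross-multiplying: 830,000·(EBIT − 12,000) = 1,390,000·(EBIT − 695,000).
EBIT × (1,390,000 − 830,000) = 695,000 × 1,390,000 − 12,000 × 830,000 = 956,090,000,000, so EBIT = 956,090,000,000 ÷ 560,000 = 1,707,303.57.

R$1,707,304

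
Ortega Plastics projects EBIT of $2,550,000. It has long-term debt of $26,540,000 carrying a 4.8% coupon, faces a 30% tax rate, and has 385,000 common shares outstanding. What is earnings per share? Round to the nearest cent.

$2.32

Interest = $1,273,920.00, so EBT = $2,550,000 − $1,273,920.00 = $1,276,080.00.
Net income = $1,276,080.00 × (1 − 0.30) = $893,256.00.
Per share: $893,256.00 / 385,000 shares = $2.32.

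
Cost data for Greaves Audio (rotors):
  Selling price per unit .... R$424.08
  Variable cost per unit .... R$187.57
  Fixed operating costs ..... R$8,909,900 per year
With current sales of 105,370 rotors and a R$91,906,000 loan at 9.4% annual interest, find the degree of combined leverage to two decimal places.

Contribution at this volume is 105,370 × R$236.51 = R$24,921,058.70.
EBIT = R$24,921,058.70 − R$8,909,900 = R$16,011,158.70. Interest = R$8,639,164.00.
DOL = R$24,921,058.70 ÷ R$16,011,158.70 = 1.5565; DFL = R$16,011,158.70 ÷ R$7,371,994.70 = 2.1719.
DCL = DOL × DFL = 1.5565 × 2.1719 = 3.3806.

3.38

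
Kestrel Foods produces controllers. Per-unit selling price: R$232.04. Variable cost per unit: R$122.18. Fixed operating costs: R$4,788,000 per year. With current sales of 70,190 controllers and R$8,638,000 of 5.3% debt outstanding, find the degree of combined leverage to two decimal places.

3.13

At 70,190 units, contribution = 70,190 × R$109.86 = R$7,711,073.40.
Subtracting fixed costs: EBIT = R$7,711,073.40 − R$4,788,000 = R$2,923,073.40. Interest = R$457,814.00.
DOL = R$7,711,073.40 ÷ R$2,923,073.40 = 2.6380; DFL = R$2,923,073.40 ÷ R$2,465,259.40 = 1.1857.
DCL = DOL × DFL = 2.6380 × 1.1857 = 3.1279.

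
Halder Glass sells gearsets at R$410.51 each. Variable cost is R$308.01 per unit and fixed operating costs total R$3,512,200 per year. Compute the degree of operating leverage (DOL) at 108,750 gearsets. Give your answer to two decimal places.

Contribution at this volume is 108,750 × R$102.50 = R$11,146,875.00.
EBIT = R$11,146,875.00 − R$3,512,200 = R$7,634,675.00.
So DOL = total CM / EBIT = R$11,146,875.00 / R$7,634,675.00 = 1.4600.

1.46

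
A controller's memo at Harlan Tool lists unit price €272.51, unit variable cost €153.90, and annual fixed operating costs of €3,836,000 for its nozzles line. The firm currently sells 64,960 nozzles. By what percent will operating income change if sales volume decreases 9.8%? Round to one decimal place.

At 64,960 units, contribution = 64,960 × €118.61 = €7,704,905.60.
EBIT = €7,704,905.60 − €3,836,000 = €3,868,905.60.
Degree of operating leverage = €7,704,905.60 / €3,868,905.60 = 1.9915.
So EBIT moves 1.9915 × (-9.8%) = -19.5%.

-19.5%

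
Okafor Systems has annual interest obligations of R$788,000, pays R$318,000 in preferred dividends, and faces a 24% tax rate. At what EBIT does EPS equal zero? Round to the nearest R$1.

R$1,206,421

Grossing the preferred dividend up to pre-tax terms: R$318,000 / (1 − 0.24) = R$418,421.05.
EPS = 0 when EBIT covers interest plus the pre-tax preferred burden: R$788,000 + R$418,421.05 = R$1,206,421.05.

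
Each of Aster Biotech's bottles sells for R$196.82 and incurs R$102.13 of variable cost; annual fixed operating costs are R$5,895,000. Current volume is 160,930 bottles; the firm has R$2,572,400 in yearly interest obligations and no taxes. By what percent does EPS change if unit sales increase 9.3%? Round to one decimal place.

Total contribution margin = 160,930 × R$94.69 = R$15,238,461.70.
EBIT = R$15,238,461.70 − R$5,895,000 = R$9,343,461.70.
Interest = R$2,572,400.00, so EBIT − I = R$6,771,061.70.
DCL = total CM / (EBIT − I) = R$15,238,461.70 / R$6,771,061.70 = 2.2505.
EPS therefore changes by 2.2505 × (+9.3%) = +20.9%.

+20.9%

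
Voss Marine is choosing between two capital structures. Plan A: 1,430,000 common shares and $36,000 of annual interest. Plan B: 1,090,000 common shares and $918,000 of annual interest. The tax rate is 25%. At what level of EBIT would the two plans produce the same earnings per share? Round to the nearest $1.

Set EPS_A = EPS_B: (EBIT − $36,000)(1 − 0.25) ÷ 1,430,000 = (EBIT − $918,000)(1 − 0.25) ÷ 1,090,000.
The (1 − t) factor cancels: (EBIT − 36,000) × 1,090,000 = (EBIT − 918,000) × 1,430,000.
Solving, EBIT = (918,000·1,430,000 − 36,000·1,090,000) / (1,430,000 − 1,090,000) = 1,273,500,000,000 / 340,000 = 3,745,588.24.

$3,745,588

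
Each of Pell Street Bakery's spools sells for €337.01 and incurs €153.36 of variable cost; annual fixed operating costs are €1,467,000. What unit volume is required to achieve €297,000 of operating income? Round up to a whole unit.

9,606 spools

Each unit contributes €337.01 − €153.36 = €183.65.
Required volume = (fixed costs + target profit) ÷ CM = (€1,467,000 + €297,000) ÷ €183.65 = 9,605.23, so 9,606 spools.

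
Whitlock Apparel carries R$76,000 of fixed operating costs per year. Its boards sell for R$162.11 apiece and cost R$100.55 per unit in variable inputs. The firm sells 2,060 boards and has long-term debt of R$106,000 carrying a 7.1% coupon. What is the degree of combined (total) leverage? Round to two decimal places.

2.93

At 2,060 units, contribution = 2,060 × R$61.56 = R$126,813.60.
Subtracting fixed costs: EBIT = R$126,813.60 − R$76,000 = R$50,813.60. Interest = R$7,526.00.
DOL = R$126,813.60 ÷ R$50,813.60 = 2.4957; DFL = R$50,813.60 ÷ R$43,287.60 = 1.1739.
Combined leverage = 2.4957 × 1.1739 = 2.9297.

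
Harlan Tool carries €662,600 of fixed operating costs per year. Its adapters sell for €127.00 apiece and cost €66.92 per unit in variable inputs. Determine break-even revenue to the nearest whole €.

Contribution margin per unit = €127.00 − €66.92 = €60.08, a CM ratio of €60.08 ÷ €127.00 = 0.4731.
Break-even revenue = fixed costs × price ÷ CM = €662,600 × €127.00 ÷ €60.08 = €1,400,636.

€1,400,636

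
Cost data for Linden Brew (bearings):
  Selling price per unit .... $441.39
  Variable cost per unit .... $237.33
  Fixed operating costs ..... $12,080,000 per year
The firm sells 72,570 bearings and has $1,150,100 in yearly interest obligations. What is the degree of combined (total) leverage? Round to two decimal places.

9.38

Contribution at this volume is 72,570 × $204.06 = $14,808,634.20.
Operating income = contribution − fixed costs = $14,808,634.20 − $12,080,000 = $2,728,634.20. Interest = $1,150,100.00.
DOL = $14,808,634.20 ÷ $2,728,634.20 = 5.4271; DFL = $2,728,634.20 ÷ $1,578,534.20 = 1.7286.
Combined leverage = 5.4271 × 1.7286 = 9.3813.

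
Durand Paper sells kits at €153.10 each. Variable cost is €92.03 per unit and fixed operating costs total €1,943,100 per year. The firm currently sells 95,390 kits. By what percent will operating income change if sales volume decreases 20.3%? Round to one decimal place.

-30.5%

Total contribution margin = 95,390 × €61.07 = €5,825,467.30.
Operating income = contribution − fixed costs = €5,825,467.30 − €1,943,100 = €3,882,367.30.
So DOL = total CM / EBIT = €5,825,467.30 / €3,882,367.30 = 1.5005.
%ΔEBIT = DOL × %ΔSales = 1.5005 × -20.3% = -30.5%.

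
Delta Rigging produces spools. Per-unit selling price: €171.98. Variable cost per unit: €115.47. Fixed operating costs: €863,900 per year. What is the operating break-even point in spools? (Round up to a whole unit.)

Unit CM = price − variable cost = €171.98 − €115.47 = €56.51.
Break-even Q = €863,900 / €56.51 = 15,287.56 → 15,288 spools.

15,288 spools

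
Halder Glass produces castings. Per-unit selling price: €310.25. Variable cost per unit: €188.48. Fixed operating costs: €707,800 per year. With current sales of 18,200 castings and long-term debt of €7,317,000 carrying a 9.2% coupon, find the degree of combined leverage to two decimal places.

2.65

Contribution at this volume is 18,200 × €121.77 = €2,216,214.00.
Subtracting fixed costs: EBIT = €2,216,214.00 − €707,800 = €1,508,414.00. Interest = €673,164.00, so EBIT − I = €835,250.00.
Degree of total leverage = total CM / (EBIT − interest) = €2,216,214.00 / €835,250.00 = 2.6534.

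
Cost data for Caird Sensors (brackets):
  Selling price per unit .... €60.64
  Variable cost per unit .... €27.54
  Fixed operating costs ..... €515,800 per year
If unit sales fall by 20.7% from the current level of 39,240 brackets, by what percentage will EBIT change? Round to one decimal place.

At 39,240 units, contribution = 39,240 × €33.10 = €1,298,844.00.
EBIT = €1,298,844.00 − €515,800 = €783,044.00.
So DOL = total CM / EBIT = €1,298,844.00 / €783,044.00 = 1.6587.
%ΔEBIT = DOL × %ΔSales = 1.6587 × -20.7% = -34.3%.

-34.3%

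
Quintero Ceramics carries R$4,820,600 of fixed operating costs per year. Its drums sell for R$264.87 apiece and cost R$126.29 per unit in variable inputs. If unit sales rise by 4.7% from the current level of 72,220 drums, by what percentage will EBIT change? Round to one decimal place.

Total contribution margin = 72,220 × R$138.58 = R$10,008,247.60.
Operating income = contribution − fixed costs = R$10,008,247.60 − R$4,820,600 = R$5,187,647.60.
DOL = contribution ÷ EBIT = R$10,008,247.60 ÷ R$5,187,647.60 = 1.9292.
So EBIT moves 1.9292 × (+4.7%) = +9.1%.

+9.1%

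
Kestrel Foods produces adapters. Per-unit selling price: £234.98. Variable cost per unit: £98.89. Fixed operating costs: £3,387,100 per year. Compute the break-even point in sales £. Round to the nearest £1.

£5,848,341

Contribution margin per unit = £234.98 − £98.89 = £136.09, a CM ratio of £136.09 ÷ £234.98 = 0.5792.
Break-even sales = FC ÷ CM ratio = £3,387,100 × £234.98 / £136.09 = £5,848,341.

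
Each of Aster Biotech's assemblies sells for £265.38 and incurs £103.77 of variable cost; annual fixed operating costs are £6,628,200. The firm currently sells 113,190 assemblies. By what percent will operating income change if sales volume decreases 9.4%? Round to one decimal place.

-14.7%

Contribution at this volume is 113,190 × £161.61 = £18,292,635.90.
Operating income = contribution − fixed costs = £18,292,635.90 − £6,628,200 = £11,664,435.90.
Degree of operating leverage = £18,292,635.90 / £11,664,435.90 = 1.5682.
Operating income changes by 1.5682 × -9.4% = -14.7%.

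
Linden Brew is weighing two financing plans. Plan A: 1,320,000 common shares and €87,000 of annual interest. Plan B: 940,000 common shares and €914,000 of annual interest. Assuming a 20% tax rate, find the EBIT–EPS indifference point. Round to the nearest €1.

At indifference, (EBIT − 87,000)(1 − t)/1,320,000 = (EBIT − 914,000)(1 − t)/940,000.
The (1 − t) factor cancels: (EBIT − 87,000) × 940,000 = (EBIT − 914,000) × 1,320,000.
Solving, EBIT = (914,000·1,320,000 − 87,000·940,000) / (1,320,000 − 940,000) = 1,124,700,000,000 / 380,000 = 2,959,736.84.

€2,959,737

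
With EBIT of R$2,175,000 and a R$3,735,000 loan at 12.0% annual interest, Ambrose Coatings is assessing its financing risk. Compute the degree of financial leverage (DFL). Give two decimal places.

1.26

Annual interest charges come to R$448,200.00.
DFL = EBIT ÷ (EBIT − I) = R$2,175,000 ÷ (R$2,175,000 − R$448,200.00) = R$2,175,000 ÷ R$1,726,800.00 = 1.2596.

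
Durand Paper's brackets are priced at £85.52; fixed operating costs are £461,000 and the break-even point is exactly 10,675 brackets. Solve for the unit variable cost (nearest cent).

£42.33

At break-even, FC = Q × (P − VC), so P − VC = £461,000 ÷ 10,675 = £43.1850.
Hence VC = price − CM = £85.52 − £43.1850 = £42.33.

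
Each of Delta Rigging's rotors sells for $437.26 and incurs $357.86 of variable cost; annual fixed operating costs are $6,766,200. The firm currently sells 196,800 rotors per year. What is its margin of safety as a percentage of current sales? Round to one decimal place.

Contribution margin per unit = $437.26 − $357.86 = $79.40. Break-even units = $6,766,200 ÷ $79.40 = 85,216.62; break-even revenue = 85,216.62 × $437.26 = $37,261,821.31.
Current sales = 196,800 × $437.26 = $86,052,768.00.
Margin of safety = ($86,052,768.00 − $37,261,821.31) ÷ $86,052,768.00 = 56.7%.

56.7%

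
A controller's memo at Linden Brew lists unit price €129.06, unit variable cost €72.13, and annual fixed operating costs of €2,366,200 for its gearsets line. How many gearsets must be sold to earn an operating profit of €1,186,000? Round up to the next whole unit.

62,396 gearsets

Contribution margin per unit = €129.06 − €72.13 = €56.93.
Need Q such that Q × €56.93 − €2,366,200 = €1,186,000, i.e. Q = €3,552,200 / €56.93 = 62,395.92 → 62,396.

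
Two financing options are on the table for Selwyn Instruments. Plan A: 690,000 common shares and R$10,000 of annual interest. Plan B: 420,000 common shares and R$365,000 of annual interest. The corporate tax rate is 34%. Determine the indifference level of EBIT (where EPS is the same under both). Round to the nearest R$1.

Set EPS_A = EPS_B: (EBIT − R$10,000)(1 − 0.34) ÷ 690,000 = (EBIT − R$365,000)(1 − 0.34) ÷ 420,000.
Cancelling (1 − t) and cross-multiplying: 420,000·(EBIT − 10,000) = 690,000·(EBIT − 365,000).
Solving, EBIT = (365,000·690,000 − 10,000·420,000) / (690,000 − 420,000) = 247,650,000,000 / 270,000 = 917,222.22.

R$917,222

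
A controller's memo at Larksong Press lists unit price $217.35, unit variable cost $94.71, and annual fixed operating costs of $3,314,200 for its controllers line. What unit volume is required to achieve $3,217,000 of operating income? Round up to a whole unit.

53,256 controllers

Each unit contributes $217.35 − $94.71 = $122.64.
Units = (FC + target) / CM = ($3,314,200 + $3,217,000) / $122.64 = 53,255.06, so 53,256 controllers.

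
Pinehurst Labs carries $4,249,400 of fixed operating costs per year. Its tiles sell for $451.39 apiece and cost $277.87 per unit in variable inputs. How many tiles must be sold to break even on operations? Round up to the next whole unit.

Contribution margin per unit = $451.39 − $277.87 = $173.52.
Units to break even: $4,249,400 ÷ $173.52 = 24,489.40, rounded up to 24,490.

24,490 tiles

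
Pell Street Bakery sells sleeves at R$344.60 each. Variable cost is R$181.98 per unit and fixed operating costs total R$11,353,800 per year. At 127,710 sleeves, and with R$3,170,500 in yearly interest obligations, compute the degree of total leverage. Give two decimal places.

3.33

Total contribution margin = 127,710 × R$162.62 = R$20,768,200.20.
Subtracting fixed costs: EBIT = R$20,768,200.20 − R$11,353,800 = R$9,414,400.20. Interest = R$3,170,500.00.
DOL = R$20,768,200.20 ÷ R$9,414,400.20 = 2.2060; DFL = R$9,414,400.20 ÷ R$6,243,900.20 = 1.5078.
DCL = DOL × DFL = 2.2060 × 1.5078 = 3.3262.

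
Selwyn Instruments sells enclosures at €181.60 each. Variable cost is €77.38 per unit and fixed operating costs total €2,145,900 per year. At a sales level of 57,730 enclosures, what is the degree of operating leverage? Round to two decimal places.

1.55

Contribution at this volume is 57,730 × €104.22 = €6,016,620.60.
Subtracting fixed costs: EBIT = €6,016,620.60 − €2,145,900 = €3,870,720.60.
Degree of operating leverage = €6,016,620.60 / €3,870,720.60 = 1.5544.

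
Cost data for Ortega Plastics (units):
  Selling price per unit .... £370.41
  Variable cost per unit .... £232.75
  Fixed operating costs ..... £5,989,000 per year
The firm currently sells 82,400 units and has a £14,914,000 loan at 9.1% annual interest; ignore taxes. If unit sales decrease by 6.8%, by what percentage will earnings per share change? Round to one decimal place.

-19.3%

At 82,400 units, contribution = 82,400 × £137.66 = £11,343,184.00.
EBIT = £11,343,184.00 − £5,989,000 = £5,354,184.00.
Interest = £1,357,174.00, so EBIT − I = £3,997,010.00.
Degree of combined leverage = contribution ÷ (EBIT − I) = £11,343,184.00 ÷ £3,997,010.00 = 2.8379.
%ΔEPS = DCL × %ΔSales = 2.8379 × -6.8% = -19.3%.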